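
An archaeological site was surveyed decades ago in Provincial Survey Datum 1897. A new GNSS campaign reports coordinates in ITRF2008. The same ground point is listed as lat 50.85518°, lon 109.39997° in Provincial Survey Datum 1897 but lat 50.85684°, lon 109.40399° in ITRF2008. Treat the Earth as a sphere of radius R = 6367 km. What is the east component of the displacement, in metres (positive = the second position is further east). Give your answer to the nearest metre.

ΔE = 282 m

Δφ = 50.85684° − 50.85518° = +0.00166°; Δλ = 109.40399° − 109.39997° = +0.00402°.
1° along a meridian = πR/180 = 111125 m.
ΔN = Δφ × 111125 = 184.5 m; ΔE = Δλ × 111125 × cos(50.85518°) = +0.00402 × 111125 × 0.631283 = 282.0 m.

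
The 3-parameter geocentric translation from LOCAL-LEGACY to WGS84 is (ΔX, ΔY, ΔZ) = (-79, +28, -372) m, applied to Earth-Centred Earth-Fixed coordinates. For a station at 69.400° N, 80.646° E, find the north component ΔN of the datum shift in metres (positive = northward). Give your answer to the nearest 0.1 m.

ΔN = -144.7 m

At φ = 69.400°, λ = 80.646°: sin φ = 0.936060, cos φ = 0.351842, sin λ = 0.986703, cos λ = 0.162534.
ΔN = −sin φ cos λ·ΔX − sin φ sin λ·ΔY + cos φ·ΔZ = −(0.936060)(0.162534)(-79) − (0.936060)(0.986703)(28) + (0.351842)(-372) = -144.73 m.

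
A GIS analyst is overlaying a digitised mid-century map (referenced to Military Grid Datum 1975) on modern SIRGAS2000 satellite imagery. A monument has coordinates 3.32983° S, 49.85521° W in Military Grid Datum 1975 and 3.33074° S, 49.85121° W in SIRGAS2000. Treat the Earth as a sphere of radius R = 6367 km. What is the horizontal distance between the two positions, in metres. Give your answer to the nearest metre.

455 m

Δφ = -3.33074° − -3.32983° = -0.00091°; Δλ = -49.85121° − -49.85521° = +0.00400°.
1° along a meridian = πR/180 = 111125 m.
ΔN = Δφ × 111125 = -101.1 m; ΔE = Δλ × 111125 × cos(-3.32983°) = +0.00400 × 111125 × 0.998312 = 443.8 m.
Distance = √(ΔE² + ΔN²) = √(443.8² + (-101.1)²) = 455.1 m.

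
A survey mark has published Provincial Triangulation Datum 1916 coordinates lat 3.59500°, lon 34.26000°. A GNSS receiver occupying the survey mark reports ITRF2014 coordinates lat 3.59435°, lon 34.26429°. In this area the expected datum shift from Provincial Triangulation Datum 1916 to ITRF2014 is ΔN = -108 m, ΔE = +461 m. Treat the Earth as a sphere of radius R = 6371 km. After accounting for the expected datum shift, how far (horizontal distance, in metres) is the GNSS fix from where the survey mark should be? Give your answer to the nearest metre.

Observed coordinate differences: Δφ = -0.00065°, Δλ = +0.00429°.
Converting to metres (1° lat = 111195 m, cos φ = 0.998032): observed ΔN = -72.3 m, observed ΔE = 476.1 m.
Subtracting the expected shift leaves a residual of -72.3 − (-108) = 35.7 m north and 476.1 − (461) = 15.1 m east.
Residual distance = √(35.7² + 15.1²) = 38.8 m.

39 m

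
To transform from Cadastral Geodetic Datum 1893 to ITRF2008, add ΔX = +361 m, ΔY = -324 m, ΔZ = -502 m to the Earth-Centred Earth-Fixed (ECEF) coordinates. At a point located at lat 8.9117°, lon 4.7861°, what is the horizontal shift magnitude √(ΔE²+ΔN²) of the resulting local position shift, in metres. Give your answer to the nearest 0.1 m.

The local east axis at (φ, λ) is (−sin λ, cos λ, 0), so ΔE = −sin(4.7861°)·361 + cos(4.7861°)·(-324) = -352.99 m.
The local north axis is (−sin φ cos λ, −sin φ sin λ, cos φ), giving ΔN = -55.728 + 4.188 − 495.940 = -547.48 m.
Horizontal magnitude = √(ΔE² + ΔN²) = √((-352.99)² + (-547.48)²) = 651.41 m.

651.4 m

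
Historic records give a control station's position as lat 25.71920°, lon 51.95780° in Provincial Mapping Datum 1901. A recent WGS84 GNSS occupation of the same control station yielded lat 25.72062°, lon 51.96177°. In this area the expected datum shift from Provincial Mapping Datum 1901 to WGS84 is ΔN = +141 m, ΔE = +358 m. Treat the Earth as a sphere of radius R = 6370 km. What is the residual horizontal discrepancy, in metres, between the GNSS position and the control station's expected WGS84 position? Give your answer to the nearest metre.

43 m

Observed coordinate differences: Δφ = +0.00142°, Δλ = +0.00397°.
Converting to metres (1° lat = 111177 m, cos φ = 0.900932): observed ΔN = 157.9 m, observed ΔE = 397.6 m.
Subtracting the expected shift leaves a residual of 157.9 − (141) = 16.9 m north and 397.6 − (358) = 39.6 m east.
Residual distance = √(16.9² + 39.6²) = 43.1 m.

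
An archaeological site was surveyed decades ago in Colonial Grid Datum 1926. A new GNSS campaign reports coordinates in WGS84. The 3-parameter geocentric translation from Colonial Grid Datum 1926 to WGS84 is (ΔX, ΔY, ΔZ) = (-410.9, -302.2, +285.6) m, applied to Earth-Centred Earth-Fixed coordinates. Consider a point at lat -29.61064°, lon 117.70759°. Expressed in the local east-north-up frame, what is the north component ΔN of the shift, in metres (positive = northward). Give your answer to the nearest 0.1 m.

ΔN = 210.5 m

At φ = -29.61064°, λ = 117.70759°: sin φ = -0.494103, cos φ = 0.869403, sin λ = 0.885332, cos λ = -0.464959.
ΔN = −sin φ cos λ·ΔX − sin φ sin λ·ΔY + cos φ·ΔZ = −(-0.494103)(-0.464959)(-410.9) − (-0.494103)(0.885332)(-302.2) + (0.869403)(285.6) = 210.50 m.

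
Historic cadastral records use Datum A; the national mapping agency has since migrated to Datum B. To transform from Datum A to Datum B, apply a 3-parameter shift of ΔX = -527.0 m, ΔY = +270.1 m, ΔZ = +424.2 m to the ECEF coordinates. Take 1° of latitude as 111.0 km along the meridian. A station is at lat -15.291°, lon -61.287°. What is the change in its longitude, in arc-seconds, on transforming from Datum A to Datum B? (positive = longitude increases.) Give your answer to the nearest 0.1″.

Δλ = -11.2″

sin φ = -0.263722, cos φ = 0.964599, sin λ = -0.877037, cos λ = 0.480423.
East component: ΔE = −sin λ·ΔX + cos λ·ΔY = −(-0.877037)(-527.0) + (0.480423)(270.1) = -332.44 m.
1° of latitude spans 111000 m; at latitude φ, 1° of longitude spans that × cos φ = 107070.5 m, so Δλ = -332.44 / 107070.5 × 3600 = -11.177″.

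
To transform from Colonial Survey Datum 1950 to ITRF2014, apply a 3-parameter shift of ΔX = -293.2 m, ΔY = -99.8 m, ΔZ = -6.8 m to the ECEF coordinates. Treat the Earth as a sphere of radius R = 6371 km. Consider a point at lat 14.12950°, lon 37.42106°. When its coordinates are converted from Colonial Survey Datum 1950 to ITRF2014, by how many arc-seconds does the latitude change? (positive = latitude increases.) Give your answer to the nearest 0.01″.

Δφ = 2.11″

sin φ = 0.244114, cos φ = 0.969746, sin λ = 0.607668, cos λ = 0.794191.
North component: ΔN = −sin φ cos λ·ΔX − sin φ sin λ·ΔY + cos φ·ΔZ = −(0.244114)(0.794191)(-293.2) − (0.244114)(0.607668)(-99.8) + (0.969746)(-6.8) = 65.05 m.
1° of latitude spans πR/180 = 111195 m, so Δφ = 65.05 / 111195 × 3600 = 2.106″.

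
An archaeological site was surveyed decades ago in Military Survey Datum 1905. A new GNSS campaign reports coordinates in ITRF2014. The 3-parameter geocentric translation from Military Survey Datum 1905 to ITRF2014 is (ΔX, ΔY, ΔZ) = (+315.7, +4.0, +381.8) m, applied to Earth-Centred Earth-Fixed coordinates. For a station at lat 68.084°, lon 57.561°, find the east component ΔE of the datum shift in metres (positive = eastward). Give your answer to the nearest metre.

At φ = 68.084°, λ = 57.561°: sin φ = 0.927732, cos φ = 0.373247, sin λ = 0.843963, cos λ = 0.536401.
ΔE = −sin λ·ΔX + cos λ·ΔY = −(0.843963)·(315.7) + (0.536401)·(4.0) = -264.29 m.

ΔE = -264 m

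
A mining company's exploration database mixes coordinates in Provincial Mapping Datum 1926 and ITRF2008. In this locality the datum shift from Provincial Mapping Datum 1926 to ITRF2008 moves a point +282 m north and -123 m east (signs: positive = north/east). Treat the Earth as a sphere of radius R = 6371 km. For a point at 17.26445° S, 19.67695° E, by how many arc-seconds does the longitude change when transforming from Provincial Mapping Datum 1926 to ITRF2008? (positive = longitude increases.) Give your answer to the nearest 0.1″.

At latitude -17.26445°, cos φ = 0.954945.
One radian of longitude at latitude φ spans R cos φ, so Δλ = ΔE / (R cos φ) = -123.0 / (6371000 × 0.954945) = -2.0217e-05 rad = -4.170″.

Δλ = -4.2″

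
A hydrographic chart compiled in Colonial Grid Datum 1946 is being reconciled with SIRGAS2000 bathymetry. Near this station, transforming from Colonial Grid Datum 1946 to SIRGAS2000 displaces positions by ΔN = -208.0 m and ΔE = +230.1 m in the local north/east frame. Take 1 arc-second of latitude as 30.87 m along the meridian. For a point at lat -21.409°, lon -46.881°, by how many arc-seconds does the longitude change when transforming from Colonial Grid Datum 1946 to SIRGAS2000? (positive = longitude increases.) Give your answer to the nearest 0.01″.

At latitude -21.409°, cos φ = 0.930998.
1″ of longitude at this latitude = 30.87 × cos φ = 28.7399 m, so Δλ = 230.1 / 28.7399 = 8.006″.

Δλ = 8.01″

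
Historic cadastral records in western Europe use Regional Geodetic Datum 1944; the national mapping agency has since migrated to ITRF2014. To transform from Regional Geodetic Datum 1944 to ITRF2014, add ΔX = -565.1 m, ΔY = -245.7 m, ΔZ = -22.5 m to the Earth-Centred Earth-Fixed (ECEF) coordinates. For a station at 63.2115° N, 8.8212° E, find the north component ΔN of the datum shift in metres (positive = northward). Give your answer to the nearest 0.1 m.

ΔN = 522.0 m

At φ = 63.2115°, λ = 8.8212°: sin φ = 0.892676, cos φ = 0.450698, sin λ = 0.153351, cos λ = 0.988172.
ΔN = −sin φ cos λ·ΔX − sin φ sin λ·ΔY + cos φ·ΔZ = −(0.892676)(0.988172)(-565.1) − (0.892676)(0.153351)(-245.7) + (0.450698)(-22.5) = 521.98 m.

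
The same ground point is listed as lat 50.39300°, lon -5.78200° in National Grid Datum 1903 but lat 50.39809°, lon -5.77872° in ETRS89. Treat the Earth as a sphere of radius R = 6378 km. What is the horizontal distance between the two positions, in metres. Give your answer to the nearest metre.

Δφ = 50.39809° − 50.39300° = +0.00509°; Δλ = -5.77872° − -5.78200° = +0.00328°.
1° along a meridian = πR/180 = 111317 m.
ΔN = Δφ × 111317 = 566.6 m; ΔE = Δλ × 111317 × cos(50.39300°) = +0.00328 × 111317 × 0.637518 = 232.8 m.
Distance = √(ΔE² + ΔN²) = √(232.8² + 566.6²) = 612.6 m.

613 m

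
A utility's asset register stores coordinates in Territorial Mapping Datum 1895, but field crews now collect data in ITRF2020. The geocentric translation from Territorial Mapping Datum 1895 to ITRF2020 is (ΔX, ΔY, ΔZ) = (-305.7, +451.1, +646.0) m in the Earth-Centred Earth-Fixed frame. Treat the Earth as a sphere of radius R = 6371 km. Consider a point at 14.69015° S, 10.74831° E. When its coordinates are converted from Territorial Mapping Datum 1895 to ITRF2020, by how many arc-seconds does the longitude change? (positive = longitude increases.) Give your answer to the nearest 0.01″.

sin φ = -0.253592, cos φ = 0.967311, sin λ = 0.186495, cos λ = 0.982456.
East component: ΔE = −sin λ·ΔX + cos λ·ΔY = −(0.186495)(-305.7) + (0.982456)(451.1) = 500.20 m.
1° of latitude spans πR/180 = 111195 m; at latitude φ, 1° of longitude spans that × cos φ = 107560.1 m, so Δλ = 500.20 / 107560.1 × 3600 = 16.741″.

Δλ = 16.74″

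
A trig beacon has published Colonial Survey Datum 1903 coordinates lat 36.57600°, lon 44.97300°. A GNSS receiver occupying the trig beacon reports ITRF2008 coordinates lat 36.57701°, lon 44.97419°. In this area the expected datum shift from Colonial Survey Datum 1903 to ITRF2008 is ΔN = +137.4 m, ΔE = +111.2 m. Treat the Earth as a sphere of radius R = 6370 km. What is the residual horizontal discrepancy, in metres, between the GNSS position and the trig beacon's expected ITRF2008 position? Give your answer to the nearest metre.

26 m

Observed coordinate differences: Δφ = +0.00101°, Δλ = +0.00119°.
Converting to metres (1° lat = 111177 m, cos φ = 0.803067): observed ΔN = 112.3 m, observed ΔE = 106.2 m.
Subtracting the expected shift leaves a residual of 112.3 − (137.4) = -25.1 m north and 106.2 − (111.2) = -5.0 m east.
Residual distance = √((-25.1)² + (-5.0)²) = 25.6 m.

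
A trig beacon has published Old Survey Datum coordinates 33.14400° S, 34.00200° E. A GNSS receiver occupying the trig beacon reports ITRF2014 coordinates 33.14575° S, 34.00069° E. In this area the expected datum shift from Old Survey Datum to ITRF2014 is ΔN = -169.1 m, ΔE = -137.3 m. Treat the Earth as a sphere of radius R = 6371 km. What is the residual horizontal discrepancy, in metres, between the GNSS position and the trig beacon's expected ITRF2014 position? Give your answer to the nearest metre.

Observed coordinate differences: Δφ = -0.00175°, Δλ = -0.00131°.
Converting to metres (1° lat = 111195 m, cos φ = 0.837299): observed ΔN = -194.6 m, observed ΔE = -122.0 m.
Subtracting the expected shift leaves a residual of -194.6 − (-169.1) = -25.5 m north and -122.0 − (-137.3) = 15.3 m east.
Residual distance = √((-25.5)² + 15.3²) = 29.7 m.

30 m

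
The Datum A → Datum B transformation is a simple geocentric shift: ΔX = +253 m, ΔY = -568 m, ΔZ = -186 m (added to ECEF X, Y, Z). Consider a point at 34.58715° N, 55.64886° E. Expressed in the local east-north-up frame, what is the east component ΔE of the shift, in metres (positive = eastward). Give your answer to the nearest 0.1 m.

The local east axis at (φ, λ) is (−sin λ, cos λ, 0), so ΔE = −sin(55.64886°)·253 + cos(55.64886°)·(-568) = -529.38 m.

ΔE = -529.4 m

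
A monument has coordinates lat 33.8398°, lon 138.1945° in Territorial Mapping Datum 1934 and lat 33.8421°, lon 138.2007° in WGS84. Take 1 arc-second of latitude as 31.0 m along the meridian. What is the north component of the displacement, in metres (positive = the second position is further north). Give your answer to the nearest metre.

Δφ = 33.8421° − 33.8398° = +0.0023°; Δλ = 138.2007° − 138.1945° = +0.0062°.
1° of latitude = 3600 × 31.00 = 111600 m.
ΔN = Δφ × 111600 = 256.7 m; ΔE = Δλ × 111600 × cos(33.8398°) = +0.0062 × 111600 × 0.830598 = 574.7 m.

ΔN = 257 m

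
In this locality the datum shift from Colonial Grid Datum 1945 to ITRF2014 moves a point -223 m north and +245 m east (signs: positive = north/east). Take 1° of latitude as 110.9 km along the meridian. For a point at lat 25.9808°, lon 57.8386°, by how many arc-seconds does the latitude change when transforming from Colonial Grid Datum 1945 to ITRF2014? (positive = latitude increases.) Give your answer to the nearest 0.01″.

1° of latitude = 110.9 km, so Δφ = -223.0 / 110900 = -0.0020108° = -7.239″.

Δφ = -7.24″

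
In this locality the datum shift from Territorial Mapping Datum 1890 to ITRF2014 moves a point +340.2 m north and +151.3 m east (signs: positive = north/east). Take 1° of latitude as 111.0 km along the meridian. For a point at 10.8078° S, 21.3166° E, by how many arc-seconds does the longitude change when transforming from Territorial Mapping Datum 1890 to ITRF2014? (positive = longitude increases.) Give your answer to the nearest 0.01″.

Δλ = 5.00″

At latitude -10.8078°, cos φ = 0.982262.
1° of longitude at this latitude = 111.0 × cos φ = 109.03 km, so Δλ = 151.3 / 109031.1 = 0.0013877° = 4.996″.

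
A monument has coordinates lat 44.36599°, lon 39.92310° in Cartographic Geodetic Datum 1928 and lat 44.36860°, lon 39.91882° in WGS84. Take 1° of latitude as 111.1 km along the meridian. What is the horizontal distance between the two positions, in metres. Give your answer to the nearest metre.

Δφ = 44.36860° − 44.36599° = +0.00261°; Δλ = 39.91882° − 39.92310° = -0.00428°.
ΔN = Δφ × 111100 = 290.0 m; ΔE = Δλ × 111100 × cos(44.36599°) = -0.00428 × 111100 × 0.714888 = -339.9 m.
Distance = √(ΔE² + ΔN²) = √((-339.9)² + 290.0²) = 446.8 m.

447 m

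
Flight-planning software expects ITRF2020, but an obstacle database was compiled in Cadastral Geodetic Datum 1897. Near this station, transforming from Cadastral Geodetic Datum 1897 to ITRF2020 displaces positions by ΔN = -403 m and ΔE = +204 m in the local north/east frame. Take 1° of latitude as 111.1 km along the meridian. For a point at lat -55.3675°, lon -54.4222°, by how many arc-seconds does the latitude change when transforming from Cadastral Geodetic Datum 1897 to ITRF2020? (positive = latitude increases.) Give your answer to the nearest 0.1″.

Δφ = -13.1″

1° of latitude = 111.1 km, so Δφ = -403.0 / 111100 = -0.0036274° = -13.059″.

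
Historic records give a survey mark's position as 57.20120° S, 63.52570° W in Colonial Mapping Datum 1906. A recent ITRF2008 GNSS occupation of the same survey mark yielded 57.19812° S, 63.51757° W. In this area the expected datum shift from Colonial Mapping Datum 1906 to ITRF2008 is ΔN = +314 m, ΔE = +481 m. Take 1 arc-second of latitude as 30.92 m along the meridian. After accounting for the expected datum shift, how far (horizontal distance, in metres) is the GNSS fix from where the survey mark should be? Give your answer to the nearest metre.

Observed coordinate differences: Δφ = +0.00308°, Δλ = +0.00813°.
Converting to metres (1° lat = 111312 m, cos φ = 0.541691): observed ΔN = 342.8 m, observed ΔE = 490.2 m.
Subtracting the expected shift leaves a residual of 342.8 − (314) = 28.8 m north and 490.2 − (481) = 9.2 m east.
Residual distance = √(28.8² + 9.2²) = 30.3 m.

30 m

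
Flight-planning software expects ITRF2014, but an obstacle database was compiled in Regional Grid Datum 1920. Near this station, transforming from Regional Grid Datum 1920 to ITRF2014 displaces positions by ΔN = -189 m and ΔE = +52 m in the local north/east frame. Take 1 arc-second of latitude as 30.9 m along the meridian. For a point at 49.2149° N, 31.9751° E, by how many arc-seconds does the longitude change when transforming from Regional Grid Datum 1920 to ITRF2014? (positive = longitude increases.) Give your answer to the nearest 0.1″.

Δλ = 2.6″

At latitude 49.2149°, cos φ = 0.653224.
1″ of longitude at this latitude = 30.90 × cos φ = 20.1846 m, so Δλ = 52.0 / 20.1846 = 2.576″.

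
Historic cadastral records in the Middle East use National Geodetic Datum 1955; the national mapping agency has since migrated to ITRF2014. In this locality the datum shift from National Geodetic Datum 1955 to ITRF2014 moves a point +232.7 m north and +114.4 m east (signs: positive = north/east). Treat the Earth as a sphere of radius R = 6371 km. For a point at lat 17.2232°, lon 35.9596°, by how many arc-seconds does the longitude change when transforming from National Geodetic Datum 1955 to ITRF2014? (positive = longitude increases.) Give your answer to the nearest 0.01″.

Δλ = 3.88″

At latitude 17.2232°, cos φ = 0.955159.
One radian of longitude at latitude φ spans R cos φ, so Δλ = ΔE / (R cos φ) = 114.4 / (6371000 × 0.955159) = 1.8799e-05 rad = 3.878″.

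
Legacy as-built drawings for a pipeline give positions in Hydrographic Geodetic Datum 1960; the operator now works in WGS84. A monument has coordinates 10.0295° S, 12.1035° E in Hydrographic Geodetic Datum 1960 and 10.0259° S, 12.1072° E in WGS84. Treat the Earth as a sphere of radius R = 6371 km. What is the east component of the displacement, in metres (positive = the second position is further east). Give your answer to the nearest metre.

Δφ = -10.0259° − -10.0295° = +0.0036°; Δλ = 12.1072° − 12.1035° = +0.0037°.
1° along a meridian = πR/180 = 111195 m.
ΔN = Δφ × 111195 = 400.3 m; ΔE = Δλ × 111195 × cos(-10.0295°) = +0.0037 × 111195 × 0.984718 = 405.1 m.

ΔE = 405 m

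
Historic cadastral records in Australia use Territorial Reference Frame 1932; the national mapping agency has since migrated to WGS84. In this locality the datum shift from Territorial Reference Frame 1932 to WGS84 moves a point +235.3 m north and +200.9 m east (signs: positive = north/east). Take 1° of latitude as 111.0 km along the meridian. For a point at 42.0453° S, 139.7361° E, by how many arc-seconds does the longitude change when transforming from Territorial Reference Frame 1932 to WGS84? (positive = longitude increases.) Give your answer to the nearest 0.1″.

At latitude -42.0453°, cos φ = 0.742616.
1° of longitude at this latitude = 111.0 × cos φ = 82.43 km, so Δλ = 200.9 / 82430.3 = 0.0024372° = 8.774″.

Δλ = 8.8″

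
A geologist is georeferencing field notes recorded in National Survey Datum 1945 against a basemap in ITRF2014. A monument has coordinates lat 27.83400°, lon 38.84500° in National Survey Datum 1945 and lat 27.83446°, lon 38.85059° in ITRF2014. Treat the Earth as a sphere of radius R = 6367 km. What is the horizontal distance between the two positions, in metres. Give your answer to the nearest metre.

Δφ = 27.83446° − 27.83400° = +0.00046°; Δλ = 38.85059° − 38.84500° = +0.00559°.
1° along a meridian = πR/180 = 111125 m.
ΔN = Δφ × 111125 = 51.1 m; ΔE = Δλ × 111125 × cos(27.83400°) = +0.00559 × 111125 × 0.884304 = 549.3 m.
Distance = √(ΔE² + ΔN²) = √(549.3² + 51.1²) = 551.7 m.

552 m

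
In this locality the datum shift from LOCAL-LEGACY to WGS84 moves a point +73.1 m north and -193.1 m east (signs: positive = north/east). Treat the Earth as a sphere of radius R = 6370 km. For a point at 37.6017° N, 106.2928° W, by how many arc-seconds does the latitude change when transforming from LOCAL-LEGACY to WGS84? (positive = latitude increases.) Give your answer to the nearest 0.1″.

Δφ = 2.4″

On a sphere of radius R, 1 rad of latitude = R, so Δφ = ΔN / R = 73.1 / 6370000 = 1.1476e-05 rad = 2.367″.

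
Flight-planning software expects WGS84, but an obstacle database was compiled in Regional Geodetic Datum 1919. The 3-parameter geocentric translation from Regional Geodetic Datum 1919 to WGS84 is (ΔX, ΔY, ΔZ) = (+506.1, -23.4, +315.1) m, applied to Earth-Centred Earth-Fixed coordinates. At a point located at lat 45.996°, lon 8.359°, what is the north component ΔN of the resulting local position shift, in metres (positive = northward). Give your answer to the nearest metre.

ΔN = -139 m

The local north axis is (−sin φ cos λ, −sin φ sin λ, cos φ), giving ΔN = -360.166 + 2.447 + 218.903 = -138.82 m.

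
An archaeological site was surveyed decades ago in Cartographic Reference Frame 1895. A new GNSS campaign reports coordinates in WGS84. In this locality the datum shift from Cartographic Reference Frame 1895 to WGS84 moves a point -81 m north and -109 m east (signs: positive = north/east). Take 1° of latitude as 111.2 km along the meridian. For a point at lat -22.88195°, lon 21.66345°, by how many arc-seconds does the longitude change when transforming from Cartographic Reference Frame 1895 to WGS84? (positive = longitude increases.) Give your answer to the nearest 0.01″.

At latitude -22.88195°, cos φ = 0.921308.
1° of longitude at this latitude = 111.2 × cos φ = 102.45 km, so Δλ = -109.0 / 102449.4 = -0.0010639° = -3.830″.

Δλ = -3.83″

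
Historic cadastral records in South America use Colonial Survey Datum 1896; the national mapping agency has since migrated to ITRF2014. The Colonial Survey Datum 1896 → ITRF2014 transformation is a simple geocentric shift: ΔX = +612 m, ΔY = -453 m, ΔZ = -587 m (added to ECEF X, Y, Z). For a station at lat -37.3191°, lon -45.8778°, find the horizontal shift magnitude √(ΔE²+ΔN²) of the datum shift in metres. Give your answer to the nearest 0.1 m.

124.5 m

The local east axis at (φ, λ) is (−sin λ, cos λ, 0), so ΔE = −sin(-45.8778°)·612 + cos(-45.8778°)·(-453) = 123.95 m.
The local north axis is (−sin φ cos λ, −sin φ sin λ, cos φ), giving ΔN = 258.306 + 197.147 − 466.824 = -11.37 m.
Horizontal magnitude = √(ΔE² + ΔN²) = √(123.95² + (-11.37)²) = 124.47 m.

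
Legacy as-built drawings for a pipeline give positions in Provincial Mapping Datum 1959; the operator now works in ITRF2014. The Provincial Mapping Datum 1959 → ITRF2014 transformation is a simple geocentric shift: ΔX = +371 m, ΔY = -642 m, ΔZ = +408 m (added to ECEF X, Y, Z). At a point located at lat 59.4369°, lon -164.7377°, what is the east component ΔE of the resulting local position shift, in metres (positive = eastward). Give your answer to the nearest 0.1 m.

The local east axis at (φ, λ) is (−sin λ, cos λ, 0), so ΔE = −sin(-164.7377°)·371 + cos(-164.7377°)·(-642) = 717.02 m.

ΔE = 717.0 m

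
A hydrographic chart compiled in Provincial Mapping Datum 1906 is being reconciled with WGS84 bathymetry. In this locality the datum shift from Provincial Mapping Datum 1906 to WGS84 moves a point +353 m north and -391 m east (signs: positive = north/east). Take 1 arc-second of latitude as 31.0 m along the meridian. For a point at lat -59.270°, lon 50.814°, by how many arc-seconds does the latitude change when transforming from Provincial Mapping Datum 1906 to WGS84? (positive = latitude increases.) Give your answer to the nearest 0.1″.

Δφ = 11.4″

1″ of latitude = 31.00 m, so Δφ = 353.0 / 31.00 = 11.387″.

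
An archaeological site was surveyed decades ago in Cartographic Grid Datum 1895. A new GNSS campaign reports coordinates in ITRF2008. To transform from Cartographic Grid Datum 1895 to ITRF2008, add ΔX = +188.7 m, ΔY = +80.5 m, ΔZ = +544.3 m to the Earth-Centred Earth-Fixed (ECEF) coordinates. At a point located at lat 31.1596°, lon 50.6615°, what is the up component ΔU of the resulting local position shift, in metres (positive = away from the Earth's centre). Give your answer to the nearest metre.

ΔU = 437 m

At φ = 31.1596°, λ = 50.6615°: sin φ = 0.517424, cos φ = 0.855729, sin λ = 0.773414, cos λ = 0.633901.
ΔU = cos φ cos λ·ΔX + cos φ sin λ·ΔY + sin φ·ΔZ = (0.855729)(0.633901)(188.7) + (0.855729)(0.773414)(80.5) + (0.517424)(544.3) = 437.27 m.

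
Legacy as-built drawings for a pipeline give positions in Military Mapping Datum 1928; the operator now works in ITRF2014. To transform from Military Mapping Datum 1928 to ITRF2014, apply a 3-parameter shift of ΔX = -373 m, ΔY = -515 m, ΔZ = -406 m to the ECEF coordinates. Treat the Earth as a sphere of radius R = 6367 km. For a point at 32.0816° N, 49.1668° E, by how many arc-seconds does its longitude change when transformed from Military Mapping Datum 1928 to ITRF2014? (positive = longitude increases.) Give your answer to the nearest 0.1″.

Δλ = -2.1″

sin φ = 0.531127, cos φ = 0.847293, sin λ = 0.756616, cos λ = 0.653859.
East component: ΔE = −sin λ·ΔX + cos λ·ΔY = −(0.756616)(-373) + (0.653859)(-515) = -54.52 m.
1° of latitude spans πR/180 = 111125 m; at latitude φ, 1° of longitude spans that × cos φ = 94155.5 m, so Δλ = -54.52 / 94155.5 × 3600 = -2.085″.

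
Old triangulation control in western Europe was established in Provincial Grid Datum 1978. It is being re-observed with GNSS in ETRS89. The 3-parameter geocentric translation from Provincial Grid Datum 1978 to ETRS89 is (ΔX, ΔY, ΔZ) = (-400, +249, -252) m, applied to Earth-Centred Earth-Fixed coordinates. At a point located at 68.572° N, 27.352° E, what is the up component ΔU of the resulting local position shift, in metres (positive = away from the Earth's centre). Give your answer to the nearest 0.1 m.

ΔU = -322.6 m

At φ = 68.572°, λ = 27.352°: sin φ = 0.930877, cos φ = 0.365332, sin λ = 0.459456, cos λ = 0.888201.
ΔU = cos φ cos λ·ΔX + cos φ sin λ·ΔY + sin φ·ΔZ = (0.365332)(0.888201)(-400) + (0.365332)(0.459456)(249) + (0.930877)(-252) = -322.58 m.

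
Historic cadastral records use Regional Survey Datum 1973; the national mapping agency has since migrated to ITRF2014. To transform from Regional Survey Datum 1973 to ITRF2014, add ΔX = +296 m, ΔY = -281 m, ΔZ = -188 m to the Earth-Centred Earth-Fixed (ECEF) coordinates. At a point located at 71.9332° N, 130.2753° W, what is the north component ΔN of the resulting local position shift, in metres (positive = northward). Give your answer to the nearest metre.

ΔN = -80 m

The local north axis is (−sin φ cos λ, −sin φ sin λ, cos φ), giving ΔN = 181.918 − 203.818 − 58.304 = -80.20 m.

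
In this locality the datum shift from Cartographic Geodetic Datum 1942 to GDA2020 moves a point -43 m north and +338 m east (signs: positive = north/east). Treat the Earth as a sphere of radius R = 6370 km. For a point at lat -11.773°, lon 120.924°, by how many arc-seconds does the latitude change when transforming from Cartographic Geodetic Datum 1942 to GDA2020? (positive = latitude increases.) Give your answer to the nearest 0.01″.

Δφ = -1.39″

On a sphere of radius R, 1 rad of latitude = R, so Δφ = ΔN / R = -43.0 / 6370000 = -6.7504e-06 rad = -1.392″.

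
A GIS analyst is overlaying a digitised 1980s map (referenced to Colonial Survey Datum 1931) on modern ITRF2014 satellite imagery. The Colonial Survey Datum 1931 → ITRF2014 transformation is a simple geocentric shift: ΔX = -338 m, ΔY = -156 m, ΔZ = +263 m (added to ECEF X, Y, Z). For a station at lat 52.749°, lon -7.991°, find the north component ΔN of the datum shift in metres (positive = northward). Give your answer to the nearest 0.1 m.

At φ = 52.749°, λ = -7.991°: sin φ = 0.795991, cos φ = 0.605308, sin λ = -0.139018, cos λ = 0.990290.
ΔN = −sin φ cos λ·ΔX − sin φ sin λ·ΔY + cos φ·ΔZ = −(0.795991)(0.990290)(-338) − (0.795991)(-0.139018)(-156) + (0.605308)(263) = 408.37 m.

ΔN = 408.4 m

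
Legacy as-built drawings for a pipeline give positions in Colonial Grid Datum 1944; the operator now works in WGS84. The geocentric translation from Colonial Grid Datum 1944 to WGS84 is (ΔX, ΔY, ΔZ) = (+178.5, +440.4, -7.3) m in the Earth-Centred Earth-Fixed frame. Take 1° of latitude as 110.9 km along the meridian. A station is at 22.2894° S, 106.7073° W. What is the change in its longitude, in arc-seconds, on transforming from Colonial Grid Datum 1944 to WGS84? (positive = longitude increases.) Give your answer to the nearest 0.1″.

Δλ = 1.6″

sin φ = -0.379285, cos φ = 0.925280, sin λ = -0.957786, cos λ = -0.287483.
East component: ΔE = −sin λ·ΔX + cos λ·ΔY = −(-0.957786)(178.5) + (-0.287483)(440.4) = 44.36 m.
1° of latitude spans 110900 m; at latitude φ, 1° of longitude spans that × cos φ = 102613.5 m, so Δλ = 44.36 / 102613.5 × 3600 = 1.556″.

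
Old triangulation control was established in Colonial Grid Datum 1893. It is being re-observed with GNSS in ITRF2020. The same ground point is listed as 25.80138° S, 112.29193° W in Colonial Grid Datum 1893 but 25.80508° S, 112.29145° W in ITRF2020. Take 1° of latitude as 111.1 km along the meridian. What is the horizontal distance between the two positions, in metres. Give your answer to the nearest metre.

414 m

Δφ = -25.80508° − -25.80138° = -0.00370°; Δλ = -112.29145° − -112.29193° = +0.00048°.
ΔN = Δφ × 111100 = -411.1 m; ΔE = Δλ × 111100 × cos(-25.80138°) = +0.00048 × 111100 × 0.900308 = 48.0 m.
Distance = √(ΔE² + ΔN²) = √(48.0² + (-411.1)²) = 413.9 m.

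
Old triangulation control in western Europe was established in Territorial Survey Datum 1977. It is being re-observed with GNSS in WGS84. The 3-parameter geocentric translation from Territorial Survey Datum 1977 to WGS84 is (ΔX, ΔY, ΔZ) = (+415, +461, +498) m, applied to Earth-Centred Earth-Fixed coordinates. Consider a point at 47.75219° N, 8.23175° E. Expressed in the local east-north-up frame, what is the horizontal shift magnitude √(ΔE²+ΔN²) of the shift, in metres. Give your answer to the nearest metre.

397 m

The local east axis at (φ, λ) is (−sin λ, cos λ, 0), so ΔE = −sin(8.23175°)·415 + cos(8.23175°)·461 = 396.83 m.
The local north axis is (−sin φ cos λ, −sin φ sin λ, cos φ), giving ΔN = -304.036 − 48.860 + 334.825 = -18.07 m.
Horizontal magnitude = √(ΔE² + ΔN²) = √(396.83² + (-18.07)²) = 397.24 m.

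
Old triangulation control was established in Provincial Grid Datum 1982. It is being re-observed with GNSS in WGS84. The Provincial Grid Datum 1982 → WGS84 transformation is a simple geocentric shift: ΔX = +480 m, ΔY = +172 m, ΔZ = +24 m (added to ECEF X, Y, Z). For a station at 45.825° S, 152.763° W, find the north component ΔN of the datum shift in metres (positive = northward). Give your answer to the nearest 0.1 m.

At φ = -45.825°, λ = -152.763°: sin φ = -0.717215, cos φ = 0.696852, sin λ = -0.457672, cos λ = -0.889121.
ΔN = −sin φ cos λ·ΔX − sin φ sin λ·ΔY + cos φ·ΔZ = −(-0.717215)(-0.889121)(480) − (-0.717215)(-0.457672)(172) + (0.696852)(24) = -345.83 m.

ΔN = -345.8 m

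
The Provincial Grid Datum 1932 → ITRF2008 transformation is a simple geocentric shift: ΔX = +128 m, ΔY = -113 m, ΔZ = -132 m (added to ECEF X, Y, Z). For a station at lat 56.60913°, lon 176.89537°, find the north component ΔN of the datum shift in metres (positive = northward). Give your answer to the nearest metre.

At φ = 56.60913°, λ = 176.89537°: sin φ = 0.834936, cos φ = 0.550348, sin λ = 0.054160, cos λ = -0.998532.
ΔN = −sin φ cos λ·ΔX − sin φ sin λ·ΔY + cos φ·ΔZ = −(0.834936)(-0.998532)(128) − (0.834936)(0.054160)(-113) + (0.550348)(-132) = 39.18 m.

ΔN = 39 m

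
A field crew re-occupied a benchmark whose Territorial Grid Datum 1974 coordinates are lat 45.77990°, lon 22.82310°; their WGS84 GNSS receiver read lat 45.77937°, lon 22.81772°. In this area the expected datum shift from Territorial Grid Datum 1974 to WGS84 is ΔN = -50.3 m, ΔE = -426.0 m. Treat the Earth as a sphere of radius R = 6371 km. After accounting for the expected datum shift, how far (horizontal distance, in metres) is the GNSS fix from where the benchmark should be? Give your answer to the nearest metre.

12 m

Observed coordinate differences: Δφ = -0.00053°, Δλ = -0.00538°.
Converting to metres (1° lat = 111195 m, cos φ = 0.697417): observed ΔN = -58.9 m, observed ΔE = -417.2 m.
Subtracting the expected shift leaves a residual of -58.9 − (-50.3) = -8.6 m north and -417.2 − (-426.0) = 8.8 m east.
Residual distance = √((-8.6)² + 8.8²) = 12.3 m.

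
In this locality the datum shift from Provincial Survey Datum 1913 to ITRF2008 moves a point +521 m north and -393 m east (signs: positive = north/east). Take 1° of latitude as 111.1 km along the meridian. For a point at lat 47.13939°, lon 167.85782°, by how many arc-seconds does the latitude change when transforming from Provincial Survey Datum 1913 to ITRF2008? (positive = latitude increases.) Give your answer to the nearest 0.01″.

1° of latitude = 111.1 km, so Δφ = 521.0 / 111100 = 0.0046895° = 16.882″.

Δφ = 16.88″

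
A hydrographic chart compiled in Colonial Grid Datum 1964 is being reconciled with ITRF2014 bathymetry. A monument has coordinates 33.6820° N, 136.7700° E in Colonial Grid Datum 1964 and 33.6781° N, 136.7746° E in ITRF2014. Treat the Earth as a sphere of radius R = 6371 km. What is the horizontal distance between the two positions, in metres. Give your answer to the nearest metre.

Δφ = 33.6781° − 33.6820° = -0.0039°; Δλ = 136.7746° − 136.7700° = +0.0046°.
1° along a meridian = πR/180 = 111195 m.
ΔN = Δφ × 111195 = -433.7 m; ΔE = Δλ × 111195 × cos(33.6820°) = +0.0046 × 111195 × 0.832128 = 425.6 m.
Distance = √(ΔE² + ΔN²) = √(425.6² + (-433.7)²) = 607.6 m.

608 m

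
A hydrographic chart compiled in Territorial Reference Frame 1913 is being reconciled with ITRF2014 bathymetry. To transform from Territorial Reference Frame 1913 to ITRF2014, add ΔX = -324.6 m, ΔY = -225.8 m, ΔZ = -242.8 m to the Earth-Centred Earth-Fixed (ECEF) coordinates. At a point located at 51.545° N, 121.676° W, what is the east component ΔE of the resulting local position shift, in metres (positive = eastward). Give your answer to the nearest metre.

ΔE = -158 m

At φ = 51.545°, λ = -121.676°: sin φ = 0.783097, cos φ = 0.621900, sin λ = -0.851031, cos λ = -0.525115.
ΔE = −sin λ·ΔX + cos λ·ΔY = −(-0.851031)·(-324.6) + (-0.525115)·(-225.8) = -157.67 m.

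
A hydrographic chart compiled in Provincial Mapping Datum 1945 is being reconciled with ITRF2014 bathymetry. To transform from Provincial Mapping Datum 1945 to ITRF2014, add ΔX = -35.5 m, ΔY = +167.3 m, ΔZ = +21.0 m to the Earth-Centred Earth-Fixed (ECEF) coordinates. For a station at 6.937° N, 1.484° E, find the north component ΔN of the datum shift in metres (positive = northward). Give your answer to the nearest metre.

ΔN = 25 m

The local north axis is (−sin φ cos λ, −sin φ sin λ, cos φ), giving ΔN = 4.286 − 0.523 + 20.846 = 24.61 m.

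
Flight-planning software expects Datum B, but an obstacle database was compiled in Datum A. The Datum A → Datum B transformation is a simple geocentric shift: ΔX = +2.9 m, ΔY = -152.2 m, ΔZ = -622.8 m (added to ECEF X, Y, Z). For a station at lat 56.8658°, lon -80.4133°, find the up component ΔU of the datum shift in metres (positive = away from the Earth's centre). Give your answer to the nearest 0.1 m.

The local up (radial) axis is (cos φ cos λ, cos φ sin λ, sin φ), giving ΔU = 0.264 + 82.031 − 521.528 = -439.23 m.

ΔU = -439.2 m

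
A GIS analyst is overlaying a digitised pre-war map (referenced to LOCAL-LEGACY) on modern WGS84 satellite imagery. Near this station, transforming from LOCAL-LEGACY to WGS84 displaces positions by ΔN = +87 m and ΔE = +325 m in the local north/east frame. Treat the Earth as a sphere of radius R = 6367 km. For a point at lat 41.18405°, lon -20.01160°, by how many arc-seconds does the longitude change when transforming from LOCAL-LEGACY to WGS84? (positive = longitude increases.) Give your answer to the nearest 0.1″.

Δλ = 14.0″

At latitude 41.18405°, cos φ = 0.752598.
One radian of longitude at latitude φ spans R cos φ, so Δλ = ΔE / (R cos φ) = 325.0 / (6367000 × 0.752598) = 6.7824e-05 rad = 13.990″.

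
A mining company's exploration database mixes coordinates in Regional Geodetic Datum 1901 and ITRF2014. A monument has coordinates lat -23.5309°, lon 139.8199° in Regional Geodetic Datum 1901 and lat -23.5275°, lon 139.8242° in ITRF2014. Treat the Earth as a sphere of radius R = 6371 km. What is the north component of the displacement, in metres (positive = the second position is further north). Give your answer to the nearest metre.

Δφ = -23.5275° − -23.5309° = +0.0034°; Δλ = 139.8242° − 139.8199° = +0.0043°.
1° along a meridian = πR/180 = 111195 m.
ΔN = Δφ × 111195 = 378.1 m; ΔE = Δλ × 111195 × cos(-23.5309°) = +0.0043 × 111195 × 0.916845 = 438.4 m.

ΔN = 378 m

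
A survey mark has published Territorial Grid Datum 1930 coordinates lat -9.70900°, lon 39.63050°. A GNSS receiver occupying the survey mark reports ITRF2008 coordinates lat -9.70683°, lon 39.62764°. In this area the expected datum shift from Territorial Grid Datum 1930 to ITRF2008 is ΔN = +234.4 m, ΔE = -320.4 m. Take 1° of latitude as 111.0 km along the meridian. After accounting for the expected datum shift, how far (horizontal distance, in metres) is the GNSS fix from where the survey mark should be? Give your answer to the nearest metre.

Observed coordinate differences: Δφ = +0.00217°, Δλ = -0.00286°.
Converting to metres (1° lat = 111000 m, cos φ = 0.985677): observed ΔN = 240.9 m, observed ΔE = -312.9 m.
Subtracting the expected shift leaves a residual of 240.9 − (234.4) = 6.5 m north and -312.9 − (-320.4) = 7.5 m east.
Residual distance = √(6.5² + 7.5²) = 9.9 m.

10 m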